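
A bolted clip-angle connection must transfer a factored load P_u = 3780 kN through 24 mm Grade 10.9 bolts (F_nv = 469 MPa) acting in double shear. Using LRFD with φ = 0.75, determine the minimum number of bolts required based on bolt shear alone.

A_b = π·24²/4 = 452.4 mm².
Per-bolt design strength φR_n = 0.75 × 469 × 452.4 × 2 / 1000 = 318.3 kN.
n ≥ 3780 / 318.3 = 11.88 → use 12 bolts.

12 bolts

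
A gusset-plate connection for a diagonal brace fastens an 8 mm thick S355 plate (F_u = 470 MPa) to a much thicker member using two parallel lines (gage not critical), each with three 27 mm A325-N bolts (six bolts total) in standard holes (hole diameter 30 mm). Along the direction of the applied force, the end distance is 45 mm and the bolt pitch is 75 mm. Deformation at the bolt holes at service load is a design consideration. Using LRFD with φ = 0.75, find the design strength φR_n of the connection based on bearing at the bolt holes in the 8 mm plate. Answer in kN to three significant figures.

812 kN

Per bolt r_n = 1.2 l_c t F_u ≤ 2.4 d t F_u; upper limit = 2.4 × 27 × 8 × 470 / 1000 = 243.6 kN.
Edge bolt: l_c = 45 − 30/2 = 30 mm → 1.2 × 30 × 8 × 470 / 1000 = 135.4 → r_n = 135.4 kN.
Interior bolts: l_c = 75 − 30 = 45 mm → 1.2 × 45 × 8 × 470 / 1000 = 203 → r_n = 203 kN.
R_n = 2 × 135.4 + 4 × 203 = 1083 kN.
Design strength φR_n = 0.75 × 1083 = 812 kN.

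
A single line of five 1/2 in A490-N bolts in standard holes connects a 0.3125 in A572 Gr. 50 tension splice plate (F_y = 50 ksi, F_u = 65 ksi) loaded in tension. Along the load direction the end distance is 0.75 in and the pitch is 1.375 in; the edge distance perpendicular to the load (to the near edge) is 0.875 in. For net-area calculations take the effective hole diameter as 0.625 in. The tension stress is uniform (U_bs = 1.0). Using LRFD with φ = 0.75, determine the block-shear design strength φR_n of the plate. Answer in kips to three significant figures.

40 kips

Shear plane L_v = 0.75 + 4·1.375 = 6.25 in; A_gv = 6.25 × 0.3125 = 1.953 in².
A_nv = (6.25 − 4.5·0.625) × 0.3125 = 1.074 in².
A_nt = (0.875 − 0.5·0.625) × 0.3125 = 0.1758 in².
0.6 F_u A_nv = 41.89 kips; 0.6 F_y A_gv = 58.59 kips → shear rupture governs the shear term.
R_n = 41.89 + 1.0 × 65 × 0.1758 = 53.32 kips.
Design strength φR_n = 0.75 × 53.32 = 40 kips.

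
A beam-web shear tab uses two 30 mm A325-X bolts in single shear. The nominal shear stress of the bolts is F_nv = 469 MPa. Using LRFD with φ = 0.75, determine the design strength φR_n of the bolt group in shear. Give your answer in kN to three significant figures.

497 kN

A_b = π × 30² / 4 = 706.9 mm².
R_n = F_nv · A_b · n · n_s = 469 × 706.9 × 2 × 1 / 1000 = 663 kN.
Design strength φR_n = 0.75 × 663 = 497 kN.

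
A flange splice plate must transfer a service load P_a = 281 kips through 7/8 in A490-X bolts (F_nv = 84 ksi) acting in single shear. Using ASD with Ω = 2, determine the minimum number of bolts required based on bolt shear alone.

12 bolts

A_b = π·0.875²/4 = 0.6013 in².
Per-bolt allowable strength R_n/Ω = 84 × 0.6013 × 1 / 2 = 25.26 kips.
n ≥ 281 / 25.26 = 11.13 → use 12 bolts.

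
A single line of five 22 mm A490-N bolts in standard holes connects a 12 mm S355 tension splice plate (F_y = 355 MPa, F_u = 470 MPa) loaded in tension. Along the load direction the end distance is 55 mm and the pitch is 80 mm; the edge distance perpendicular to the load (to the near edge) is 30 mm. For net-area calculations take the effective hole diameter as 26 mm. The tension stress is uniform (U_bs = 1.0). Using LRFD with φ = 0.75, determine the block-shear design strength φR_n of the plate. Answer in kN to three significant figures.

727 kN

Shear plane L_v = 55 + 4·80 = 375 mm; A_gv = 375 × 12 = 4500 mm².
A_nv = (375 − 4.5·26) × 12 = 3096 mm².
A_nt = (30 − 0.5·26) × 12 = 204 mm².
0.6 F_u A_nv = 873.1 kN; 0.6 F_y A_gv = 958.5 kN → shear rupture governs the shear term.
R_n = 873.1 + 1.0 × 470 × 204 / 1000 = 969 kN.
Design strength φR_n = 0.75 × 969 = 727 kN.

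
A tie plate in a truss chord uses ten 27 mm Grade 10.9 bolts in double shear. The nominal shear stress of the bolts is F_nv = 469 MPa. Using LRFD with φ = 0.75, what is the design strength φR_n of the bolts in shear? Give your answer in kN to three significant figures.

4030 kN

A_b = π × 27² / 4 = 572.6 mm².
R_n = F_nv · A_b · n · n_s = 469 × 572.6 × 10 × 2 / 1000 = 5371 kN.
Design strength φR_n = 0.75 × 5371 = 4030 kN.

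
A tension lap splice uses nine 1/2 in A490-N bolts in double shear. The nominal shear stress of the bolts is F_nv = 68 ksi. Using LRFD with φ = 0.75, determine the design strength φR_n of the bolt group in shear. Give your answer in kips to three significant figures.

180 kips

A_b = π × 0.5² / 4 = 0.1963 in².
R_n = F_nv · A_b · n · n_s = 68 × 0.1963 × 9 × 2 = 240.3 kips.
Design strength φR_n = 0.75 × 240.3 = 180 kips.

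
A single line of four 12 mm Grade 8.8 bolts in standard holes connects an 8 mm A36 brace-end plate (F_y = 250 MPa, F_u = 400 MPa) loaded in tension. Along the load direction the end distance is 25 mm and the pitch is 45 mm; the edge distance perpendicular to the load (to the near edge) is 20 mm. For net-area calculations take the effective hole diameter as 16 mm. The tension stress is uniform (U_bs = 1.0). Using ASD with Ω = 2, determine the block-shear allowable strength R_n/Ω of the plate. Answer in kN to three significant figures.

Shear plane L_v = 25 + 3·45 = 160 mm; A_gv = 160 × 8 = 1280 mm².
A_nv = (160 − 3.5·16) × 8 = 832 mm².
A_nt = (20 − 0.5·16) × 8 = 96 mm².
0.6 F_u A_nv = 199.7 kN; 0.6 F_y A_gv = 192 kN → shear yielding governs the shear term.
R_n = 192 + 1.0 × 400 × 96 / 1000 = 230.4 kN.
Allowable strength R_n/Ω = 230.4 / 2 = 115 kN.

115 kN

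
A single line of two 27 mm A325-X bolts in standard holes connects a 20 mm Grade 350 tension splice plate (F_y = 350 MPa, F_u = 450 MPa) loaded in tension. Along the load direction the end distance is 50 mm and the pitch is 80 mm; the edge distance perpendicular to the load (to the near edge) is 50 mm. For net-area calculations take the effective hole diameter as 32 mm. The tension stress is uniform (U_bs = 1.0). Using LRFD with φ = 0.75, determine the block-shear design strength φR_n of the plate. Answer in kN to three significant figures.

562 kN

Shear plane L_v = 50 + 1·80 = 130 mm; A_gv = 130 × 20 = 2600 mm².
A_nv = (130 − 1.5·32) × 20 = 1640 mm².
A_nt = (50 − 0.5·32) × 20 = 680 mm².
0.6 F_u A_nv = 442.8 kN; 0.6 F_y A_gv = 546 kN → shear rupture governs the shear term.
R_n = 442.8 + 1.0 × 450 × 680 / 1000 = 748.8 kN.
Design strength φR_n = 0.75 × 748.8 = 562 kN.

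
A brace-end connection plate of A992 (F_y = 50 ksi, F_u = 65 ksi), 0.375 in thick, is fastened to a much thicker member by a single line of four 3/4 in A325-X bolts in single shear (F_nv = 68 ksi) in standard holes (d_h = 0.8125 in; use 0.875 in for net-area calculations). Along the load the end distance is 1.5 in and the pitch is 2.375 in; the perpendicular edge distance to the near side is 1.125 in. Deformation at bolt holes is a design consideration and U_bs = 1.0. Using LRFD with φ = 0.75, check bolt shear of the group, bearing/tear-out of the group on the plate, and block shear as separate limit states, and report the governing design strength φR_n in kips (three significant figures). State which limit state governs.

Bolt shear: A_b = π·0.75²/4 = 0.4418 in²; R_n = 68 × 0.4418 × 4 × 1 = 120.2 kips → 0.75 × 120.2 = 90.1 kips.
Bearing: edge l_c = 1.094, r_n = 31.99 kips; interior l_c = 1.562, r_n = 43.87 kips; R_n = 31.99 + 3·43.87 = 163.6 kips → 123 kips.
Block shear: A_gv = 3.234, A_nv = 2.086, A_nt = 0.2578 in²; R_n = min(0.6F_uA_nv, 0.6F_yA_gv) + U_bs·F_u·A_nt = 98.11 kips → 73.6 kips.
Block shear governs: 73.6 kips.

73.6 kips (block shear governs)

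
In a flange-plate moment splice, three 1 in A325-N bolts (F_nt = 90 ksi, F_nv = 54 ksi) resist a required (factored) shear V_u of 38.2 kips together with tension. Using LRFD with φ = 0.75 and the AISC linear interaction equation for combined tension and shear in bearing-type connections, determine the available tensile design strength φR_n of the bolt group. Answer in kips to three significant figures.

143 kips

A_b = π·1²/4 = 0.7854 in²; f_rv = 38.2 / (3 × 0.7854) = 16.21 ksi.
F'_nt = 1.3 F_nt − (F_nt / φF_nv) f_rv = 1.3·90 − (90/(0.75·54))·16.21 = 80.97 ksi, capped at F_nt → F'_nt = 80.97 ksi.
R_n = F'_nt · A_b · n = 80.97 × 0.7854 × 3 = 190.8 kips.
Design strength φR_n = 0.75 × 190.8 = 143 kips.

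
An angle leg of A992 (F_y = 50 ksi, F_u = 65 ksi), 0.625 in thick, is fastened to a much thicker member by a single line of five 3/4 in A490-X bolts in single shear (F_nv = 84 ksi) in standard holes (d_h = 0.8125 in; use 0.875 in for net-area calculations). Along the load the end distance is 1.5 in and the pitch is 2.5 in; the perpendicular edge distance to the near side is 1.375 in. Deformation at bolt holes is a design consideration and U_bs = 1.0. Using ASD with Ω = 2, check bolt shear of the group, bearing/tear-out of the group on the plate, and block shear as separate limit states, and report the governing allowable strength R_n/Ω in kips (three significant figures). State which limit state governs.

Bolt shear: A_b = π·0.75²/4 = 0.4418 in²; R_n = 84 × 0.4418 × 5 × 1 = 185.6 kips → 185.6 / 2 = 92.8 kips.
Bearing: edge l_c = 1.094, r_n = 53.32 kips; interior l_c = 1.688, r_n = 73.12 kips; R_n = 53.32 + 4·73.12 = 345.8 kips → 173 kips.
Block shear: A_gv = 7.188, A_nv = 4.727, A_nt = 0.5859 in²; R_n = min(0.6F_uA_nv, 0.6F_yA_gv) + U_bs·F_u·A_nt = 222.4 kips → 111 kips.
Bolt shear governs: 92.8 kips.

92.8 kips (bolt shear governs)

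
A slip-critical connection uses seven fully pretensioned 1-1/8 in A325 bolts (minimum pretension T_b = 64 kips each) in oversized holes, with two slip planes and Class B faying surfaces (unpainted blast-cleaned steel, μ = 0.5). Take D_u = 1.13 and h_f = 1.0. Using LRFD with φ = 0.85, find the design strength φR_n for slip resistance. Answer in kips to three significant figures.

430 kips

R_n = μ · D_u · h_f · T_b · n_s · n_b = 0.5 × 1.13 × 1.0 × 64 × 2 × 7 = 506.2 kips.
Design strength φR_n = 0.85 × 506.2 = 430 kips.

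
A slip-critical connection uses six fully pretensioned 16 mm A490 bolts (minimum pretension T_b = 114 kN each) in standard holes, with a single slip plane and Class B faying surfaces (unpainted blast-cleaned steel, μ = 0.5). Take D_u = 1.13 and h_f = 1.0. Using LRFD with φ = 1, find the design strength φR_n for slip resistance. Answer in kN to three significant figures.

386 kN

R_n = μ · D_u · h_f · T_b · n_s · n_b = 0.5 × 1.13 × 1.0 × 114 × 1 × 6 = 386.5 kN.
Design strength φR_n = 1 × 386.5 = 386 kN.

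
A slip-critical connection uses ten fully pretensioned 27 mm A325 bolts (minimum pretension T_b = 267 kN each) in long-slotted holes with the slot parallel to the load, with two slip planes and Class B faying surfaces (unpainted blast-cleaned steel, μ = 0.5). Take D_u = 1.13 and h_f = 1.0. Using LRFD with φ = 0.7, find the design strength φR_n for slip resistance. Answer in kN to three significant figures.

R_n = μ · D_u · h_f · T_b · n_s · n_b = 0.5 × 1.13 × 1.0 × 267 × 2 × 10 = 3017 kN.
Design strength φR_n = 0.7 × 3017 = 2110 kN.

2110 kN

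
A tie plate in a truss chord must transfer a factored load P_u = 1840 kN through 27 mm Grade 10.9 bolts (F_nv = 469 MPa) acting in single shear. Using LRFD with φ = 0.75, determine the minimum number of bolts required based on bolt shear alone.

10 bolts

A_b = π·27²/4 = 572.6 mm².
Per-bolt design strength φR_n = 0.75 × 469 × 572.6 × 1 / 1000 = 201.4 kN.
n ≥ 1840 / 201.4 = 9.136 → use 10 bolts.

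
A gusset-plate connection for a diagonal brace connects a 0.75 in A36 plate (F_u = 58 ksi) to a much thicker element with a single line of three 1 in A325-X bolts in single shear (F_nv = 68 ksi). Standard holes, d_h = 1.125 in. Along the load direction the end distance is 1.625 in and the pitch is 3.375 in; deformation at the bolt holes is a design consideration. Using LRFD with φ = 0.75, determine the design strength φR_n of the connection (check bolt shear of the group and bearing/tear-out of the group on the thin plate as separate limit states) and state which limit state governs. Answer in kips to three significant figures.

Bolt shear: A_b = π·1²/4 = 0.7854 in²; R_n = 68 × 0.7854 × 3 × 1 = 160.2 kips → 0.75 × 160.2 = 120 kips.
Bearing (1.2 l_c t F_u ≤ 2.4 d t F_u): upper limit = 2.4·1·0.75·58 = 104.4 kips.
  Edge l_c = 1.625 − 1.125/2 = 1.062 → r_n = 55.46 kips; interior l_c = 3.375 − 1.125 = 2.25 → r_n = 104.4 kips.
  R_n,bearing = 1·55.46 + 2·104.4 = 264.3 kips → 0.75 × 264.3 = 198 kips.
Bolt shear governs: 120 kips.

120 kips (bolt shear governs)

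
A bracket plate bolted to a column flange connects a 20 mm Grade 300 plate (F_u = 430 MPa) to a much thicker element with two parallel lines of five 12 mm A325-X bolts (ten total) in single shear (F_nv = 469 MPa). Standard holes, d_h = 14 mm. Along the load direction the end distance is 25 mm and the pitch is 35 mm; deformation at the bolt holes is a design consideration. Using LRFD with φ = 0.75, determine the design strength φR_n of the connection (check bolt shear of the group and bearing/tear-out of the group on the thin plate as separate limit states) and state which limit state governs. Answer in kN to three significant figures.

Bolt shear: A_b = π·12²/4 = 113.1 mm²; R_n = 469 × 113.1 × 10 × 1 / 1000 = 530.4 kN → 0.75 × 530.4 = 398 kN.
Bearing (1.2 l_c t F_u ≤ 2.4 d t F_u): upper limit = 2.4·12·20·430 / 1000 = 247.7 kN.
  Edge l_c = 25 − 14/2 = 18 → r_n = 185.8 kN; interior l_c = 35 − 14 = 21 → r_n = 216.7 kN.
  R_n,bearing = 2·185.8 + 8·216.7 = 2105 kN → 0.75 × 2105 = 1580 kN.
Bolt shear governs: 398 kN.

398 kN (bolt shear governs)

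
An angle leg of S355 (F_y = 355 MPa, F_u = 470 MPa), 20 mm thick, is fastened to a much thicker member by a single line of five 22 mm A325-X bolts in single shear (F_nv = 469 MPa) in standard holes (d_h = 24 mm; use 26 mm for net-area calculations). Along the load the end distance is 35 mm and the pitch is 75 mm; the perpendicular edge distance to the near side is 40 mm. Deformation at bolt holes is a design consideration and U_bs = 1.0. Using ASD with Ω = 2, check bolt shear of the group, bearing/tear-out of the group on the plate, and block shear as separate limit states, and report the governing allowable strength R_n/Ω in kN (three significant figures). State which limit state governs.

446 kN (bolt shear governs)

Bolt shear: A_b = π·22²/4 = 380.1 mm²; R_n = 469 × 380.1 × 5 × 1 / 1000 = 891.4 kN → 891.4 / 2 = 446 kN.
Bearing: edge l_c = 23, r_n = 259.4 kN; interior l_c = 51, r_n = 496.3 kN; R_n = 259.4 + 4·496.3 = 2245 kN → 1120 kN.
Block shear: A_gv = 6700, A_nv = 4360, A_nt = 540 mm²; R_n = min(0.6F_uA_nv, 0.6F_yA_gv) + U_bs·F_u·A_nt = 1483 kN → 742 kN.
Bolt shear governs: 446 kN.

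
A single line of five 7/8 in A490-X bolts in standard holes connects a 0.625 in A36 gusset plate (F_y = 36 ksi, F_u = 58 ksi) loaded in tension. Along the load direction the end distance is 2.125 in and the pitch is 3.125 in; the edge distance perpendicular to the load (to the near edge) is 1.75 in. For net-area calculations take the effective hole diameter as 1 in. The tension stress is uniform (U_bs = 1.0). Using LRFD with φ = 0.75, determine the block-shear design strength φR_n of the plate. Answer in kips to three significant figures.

182 kips

Shear plane L_v = 2.125 + 4·3.125 = 14.62 in; A_gv = 14.62 × 0.625 = 9.141 in².
A_nv = (14.62 − 4.5·1) × 0.625 = 6.328 in².
A_nt = (1.75 − 0.5·1) × 0.625 = 0.7812 in².
0.6 F_u A_nv = 220.2 kips; 0.6 F_y A_gv = 197.4 kips → shear yielding governs the shear term.
R_n = 197.4 + 1.0 × 58 × 0.7812 = 242.7 kips.
Design strength φR_n = 0.75 × 242.7 = 182 kips.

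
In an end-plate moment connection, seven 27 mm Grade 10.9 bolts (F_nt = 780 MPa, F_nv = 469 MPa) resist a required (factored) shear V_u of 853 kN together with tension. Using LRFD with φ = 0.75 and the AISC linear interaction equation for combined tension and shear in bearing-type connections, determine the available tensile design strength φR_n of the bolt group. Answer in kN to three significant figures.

A_b = π·27²/4 = 572.6 mm²; f_rv = 853 × 1000 / (7 × 572.6) = 212.8 MPa.
F'_nt = 1.3 F_nt − (F_nt / φF_nv) f_rv = 1.3·780 − (780/(0.75·469))·212.8 = 542.1 MPa, capped at F_nt → F'_nt = 542.1 MPa.
R_n = F'_nt · A_b · n = 542.1 × 572.6 × 7 / 1000 = 2172 kN.
Design strength φR_n = 0.75 × 2172 = 1630 kN.

1630 kN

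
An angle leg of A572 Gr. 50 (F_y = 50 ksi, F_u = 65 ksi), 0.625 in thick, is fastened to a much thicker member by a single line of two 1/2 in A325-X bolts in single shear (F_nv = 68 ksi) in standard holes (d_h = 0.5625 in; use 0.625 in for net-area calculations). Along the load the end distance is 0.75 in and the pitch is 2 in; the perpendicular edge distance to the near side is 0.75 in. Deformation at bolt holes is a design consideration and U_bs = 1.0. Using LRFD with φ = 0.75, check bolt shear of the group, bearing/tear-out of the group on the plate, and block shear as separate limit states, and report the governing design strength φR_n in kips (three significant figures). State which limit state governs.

20 kips (bolt shear governs)

Bolt shear: A_b = π·0.5²/4 = 0.1963 in²; R_n = 68 × 0.1963 × 2 × 1 = 26.7 kips → 0.75 × 26.7 = 20 kips.
Bearing: edge l_c = 0.4688, r_n = 22.85 kips; interior l_c = 1.438, r_n = 48.75 kips; R_n = 22.85 + 1·48.75 = 71.6 kips → 53.7 kips.
Block shear: A_gv = 1.719, A_nv = 1.133, A_nt = 0.2734 in²; R_n = min(0.6F_uA_nv, 0.6F_yA_gv) + U_bs·F_u·A_nt = 61.95 kips → 46.5 kips.
Bolt shear governs: 20 kips.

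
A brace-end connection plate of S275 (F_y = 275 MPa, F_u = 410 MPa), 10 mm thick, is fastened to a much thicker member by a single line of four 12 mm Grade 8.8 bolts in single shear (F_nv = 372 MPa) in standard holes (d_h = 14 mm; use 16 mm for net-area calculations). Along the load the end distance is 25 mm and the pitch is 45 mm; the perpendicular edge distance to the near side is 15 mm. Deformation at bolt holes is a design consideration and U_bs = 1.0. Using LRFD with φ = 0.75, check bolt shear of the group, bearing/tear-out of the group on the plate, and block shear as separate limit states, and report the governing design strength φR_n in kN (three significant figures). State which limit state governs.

126 kN (bolt shear governs)

Bolt shear: A_b = π·12²/4 = 113.1 mm²; R_n = 372 × 113.1 × 4 × 1 / 1000 = 168.3 kN → 0.75 × 168.3 = 126 kN.
Bearing: edge l_c = 18, r_n = 88.56 kN; interior l_c = 31, r_n = 118.1 kN; R_n = 88.56 + 3·118.1 = 442.8 kN → 332 kN.
Block shear: A_gv = 1600, A_nv = 1040, A_nt = 70 mm²; R_n = min(0.6F_uA_nv, 0.6F_yA_gv) + U_bs·F_u·A_nt = 284.5 kN → 213 kN.
Bolt shear governs: 126 kN.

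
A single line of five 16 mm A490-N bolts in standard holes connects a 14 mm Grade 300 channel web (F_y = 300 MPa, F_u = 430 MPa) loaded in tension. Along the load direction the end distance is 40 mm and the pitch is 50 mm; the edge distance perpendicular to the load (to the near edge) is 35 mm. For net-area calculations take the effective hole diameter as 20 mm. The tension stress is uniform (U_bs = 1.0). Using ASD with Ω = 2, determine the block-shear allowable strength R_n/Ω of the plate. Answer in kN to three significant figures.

346 kN

Shear plane L_v = 40 + 4·50 = 240 mm; A_gv = 240 × 14 = 3360 mm².
A_nv = (240 − 4.5·20) × 14 = 2100 mm².
A_nt = (35 − 0.5·20) × 14 = 350 mm².
0.6 F_u A_nv = 541.8 kN; 0.6 F_y A_gv = 604.8 kN → shear rupture governs the shear term.
R_n = 541.8 + 1.0 × 430 × 350 / 1000 = 692.3 kN.
Allowable strength R_n/Ω = 692.3 / 2 = 346 kN.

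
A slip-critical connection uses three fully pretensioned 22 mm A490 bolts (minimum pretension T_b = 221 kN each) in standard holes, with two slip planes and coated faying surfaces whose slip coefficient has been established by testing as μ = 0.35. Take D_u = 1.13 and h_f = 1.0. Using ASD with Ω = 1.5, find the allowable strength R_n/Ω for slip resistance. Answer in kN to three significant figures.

R_n = μ · D_u · h_f · T_b · n_s · n_b = 0.35 × 1.13 × 1.0 × 221 × 2 × 3 = 524.4 kN.
Allowable strength R_n/Ω = 524.4 / 1.5 = 350 kN.

350 kN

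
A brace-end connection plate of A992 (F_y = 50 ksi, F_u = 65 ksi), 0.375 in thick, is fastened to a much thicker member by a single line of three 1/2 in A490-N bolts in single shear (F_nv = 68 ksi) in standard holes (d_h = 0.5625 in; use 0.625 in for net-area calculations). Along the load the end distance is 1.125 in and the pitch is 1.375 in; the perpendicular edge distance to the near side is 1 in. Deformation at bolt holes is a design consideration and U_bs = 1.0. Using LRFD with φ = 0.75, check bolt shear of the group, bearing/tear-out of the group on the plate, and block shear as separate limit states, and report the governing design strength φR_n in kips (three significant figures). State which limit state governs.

Bolt shear: A_b = π·0.5²/4 = 0.1963 in²; R_n = 68 × 0.1963 × 3 × 1 = 40.06 kips → 0.75 × 40.06 = 30 kips.
Bearing: edge l_c = 0.8438, r_n = 24.68 kips; interior l_c = 0.8125, r_n = 23.77 kips; R_n = 24.68 + 2·23.77 = 72.21 kips → 54.2 kips.
Block shear: A_gv = 1.453, A_nv = 0.8672, A_nt = 0.2578 in²; R_n = min(0.6F_uA_nv, 0.6F_yA_gv) + U_bs·F_u·A_nt = 50.58 kips → 37.9 kips.
Bolt shear governs: 30 kips.

30 kips (bolt shear governs)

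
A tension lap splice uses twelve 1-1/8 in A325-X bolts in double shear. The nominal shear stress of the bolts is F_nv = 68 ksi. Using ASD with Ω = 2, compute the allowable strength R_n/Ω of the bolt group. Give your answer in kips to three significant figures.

A_b = π × 1.125² / 4 = 0.994 in².
R_n = F_nv · A_b · n · n_s = 68 × 0.994 × 12 × 2 = 1622 kips.
Allowable strength R_n/Ω = 1622 / 2 = 811 kips.

811 kips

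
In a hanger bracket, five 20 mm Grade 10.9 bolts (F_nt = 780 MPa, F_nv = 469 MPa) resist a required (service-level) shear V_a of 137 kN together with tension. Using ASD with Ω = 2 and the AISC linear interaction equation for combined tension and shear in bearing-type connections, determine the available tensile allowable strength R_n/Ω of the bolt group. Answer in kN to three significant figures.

569 kN

A_b = π·20²/4 = 314.2 mm²; f_rv = 137 × 1000 / (5 × 314.2) = 87.22 MPa.
F'_nt = 1.3 F_nt − (Ω F_nt / F_nv) f_rv = 1.3·780 − (2·780/469)·87.22 = 723.9 MPa, capped at F_nt → F'_nt = 723.9 MPa.
R_n = F'_nt · A_b · n = 723.9 × 314.2 × 5 / 1000 = 1137 kN.
Allowable strength R_n/Ω = 1137 / 2 = 569 kN.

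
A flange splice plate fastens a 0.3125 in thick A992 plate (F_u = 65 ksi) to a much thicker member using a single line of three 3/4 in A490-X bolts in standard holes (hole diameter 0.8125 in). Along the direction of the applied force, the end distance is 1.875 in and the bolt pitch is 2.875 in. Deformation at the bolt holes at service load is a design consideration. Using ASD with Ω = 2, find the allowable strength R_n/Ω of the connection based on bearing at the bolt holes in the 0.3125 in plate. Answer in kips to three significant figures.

54.5 kips

Per bolt r_n = 1.2 l_c t F_u ≤ 2.4 d t F_u; upper limit = 2.4 × 0.75 × 0.3125 × 65 = 36.56 kips.
Edge bolt: l_c = 1.875 − 0.8125/2 = 1.469 in → 1.2 × 1.469 × 0.3125 × 65 = 35.8 → r_n = 35.8 kips.
Interior bolts: l_c = 2.875 − 0.8125 = 2.062 in → 1.2 × 2.062 × 0.3125 × 65 = 50.27 → r_n = 36.56 kips.
R_n = 1 × 35.8 + 2 × 36.56 = 108.9 kips.
Allowable strength R_n/Ω = 108.9 / 2 = 54.5 kips.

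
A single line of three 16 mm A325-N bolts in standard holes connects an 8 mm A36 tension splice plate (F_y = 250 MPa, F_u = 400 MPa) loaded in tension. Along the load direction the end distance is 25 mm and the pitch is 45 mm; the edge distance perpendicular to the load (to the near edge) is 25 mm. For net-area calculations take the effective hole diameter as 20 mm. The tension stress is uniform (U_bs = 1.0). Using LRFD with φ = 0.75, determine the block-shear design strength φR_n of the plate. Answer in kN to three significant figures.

Shear plane L_v = 25 + 2·45 = 115 mm; A_gv = 115 × 8 = 920 mm².
A_nv = (115 − 2.5·20) × 8 = 520 mm².
A_nt = (25 − 0.5·20) × 8 = 120 mm².
0.6 F_u A_nv = 124.8 kN; 0.6 F_y A_gv = 138 kN → shear rupture governs the shear term.
R_n = 124.8 + 1.0 × 400 × 120 / 1000 = 172.8 kN.
Design strength φR_n = 0.75 × 172.8 = 130 kN.

130 kN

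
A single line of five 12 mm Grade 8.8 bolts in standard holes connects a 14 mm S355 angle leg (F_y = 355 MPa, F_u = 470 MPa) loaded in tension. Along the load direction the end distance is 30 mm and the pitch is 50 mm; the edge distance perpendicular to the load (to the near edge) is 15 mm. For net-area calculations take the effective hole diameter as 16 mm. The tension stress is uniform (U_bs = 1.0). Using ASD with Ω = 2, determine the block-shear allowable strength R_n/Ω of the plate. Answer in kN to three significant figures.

Shear plane L_v = 30 + 4·50 = 230 mm; A_gv = 230 × 14 = 3220 mm².
A_nv = (230 − 4.5·16) × 14 = 2212 mm².
A_nt = (15 − 0.5·16) × 14 = 98 mm².
0.6 F_u A_nv = 623.8 kN; 0.6 F_y A_gv = 685.9 kN → shear rupture governs the shear term.
R_n = 623.8 + 1.0 × 470 × 98 / 1000 = 669.8 kN.
Allowable strength R_n/Ω = 669.8 / 2 = 335 kN.

335 kN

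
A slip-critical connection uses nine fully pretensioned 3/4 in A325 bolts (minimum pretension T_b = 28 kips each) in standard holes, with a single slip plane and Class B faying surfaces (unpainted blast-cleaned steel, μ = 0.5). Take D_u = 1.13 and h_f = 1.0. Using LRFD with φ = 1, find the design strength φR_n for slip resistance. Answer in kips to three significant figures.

142 kips

R_n = μ · D_u · h_f · T_b · n_s · n_b = 0.5 × 1.13 × 1.0 × 28 × 1 × 9 = 142.4 kips.
Design strength φR_n = 1 × 142.4 = 142 kips.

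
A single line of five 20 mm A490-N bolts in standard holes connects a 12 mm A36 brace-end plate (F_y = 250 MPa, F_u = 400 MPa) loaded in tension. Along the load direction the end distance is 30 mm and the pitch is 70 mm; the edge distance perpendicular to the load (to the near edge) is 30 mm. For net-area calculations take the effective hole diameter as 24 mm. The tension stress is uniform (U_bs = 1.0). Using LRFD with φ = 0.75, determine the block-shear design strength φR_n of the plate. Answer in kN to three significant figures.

483 kN

Shear plane L_v = 30 + 4·70 = 310 mm; A_gv = 310 × 12 = 3720 mm².
A_nv = (310 − 4.5·24) × 12 = 2424 mm².
A_nt = (30 − 0.5·24) × 12 = 216 mm².
0.6 F_u A_nv = 581.8 kN; 0.6 F_y A_gv = 558 kN → shear yielding governs the shear term.
R_n = 558 + 1.0 × 400 × 216 / 1000 = 644.4 kN.
Design strength φR_n = 0.75 × 644.4 = 483 kN.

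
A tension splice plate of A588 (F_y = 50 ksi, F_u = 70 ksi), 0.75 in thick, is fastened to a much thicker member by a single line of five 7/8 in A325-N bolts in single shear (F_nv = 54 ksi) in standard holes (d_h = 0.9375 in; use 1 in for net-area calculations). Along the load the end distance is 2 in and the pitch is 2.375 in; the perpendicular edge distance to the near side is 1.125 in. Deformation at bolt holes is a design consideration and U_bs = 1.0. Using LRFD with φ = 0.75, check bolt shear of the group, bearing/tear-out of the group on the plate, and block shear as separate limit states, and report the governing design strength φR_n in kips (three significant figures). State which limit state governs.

Bolt shear: A_b = π·0.875²/4 = 0.6013 in²; R_n = 54 × 0.6013 × 5 × 1 = 162.4 kips → 0.75 × 162.4 = 122 kips.
Bearing: edge l_c = 1.531, r_n = 96.47 kips; interior l_c = 1.438, r_n = 90.56 kips; R_n = 96.47 + 4·90.56 = 458.7 kips → 344 kips.
Block shear: A_gv = 8.625, A_nv = 5.25, A_nt = 0.4688 in²; R_n = min(0.6F_uA_nv, 0.6F_yA_gv) + U_bs·F_u·A_nt = 253.3 kips → 190 kips.
Bolt shear governs: 122 kips.

122 kips (bolt shear governs)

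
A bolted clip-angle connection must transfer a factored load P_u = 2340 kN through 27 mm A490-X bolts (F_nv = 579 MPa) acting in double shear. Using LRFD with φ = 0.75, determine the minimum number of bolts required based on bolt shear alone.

5 bolts

A_b = π·27²/4 = 572.6 mm².
Per-bolt design strength φR_n = 0.75 × 579 × 572.6 × 2 / 1000 = 497.3 kN.
n ≥ 2340 / 497.3 = 4.706 → use 5 bolts.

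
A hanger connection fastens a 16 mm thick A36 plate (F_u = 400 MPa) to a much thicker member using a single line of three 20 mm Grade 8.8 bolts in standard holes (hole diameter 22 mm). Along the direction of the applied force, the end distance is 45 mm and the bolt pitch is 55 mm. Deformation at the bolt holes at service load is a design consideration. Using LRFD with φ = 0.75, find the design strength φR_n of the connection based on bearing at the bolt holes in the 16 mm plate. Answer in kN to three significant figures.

Per bolt r_n = 1.2 l_c t F_u ≤ 2.4 d t F_u; upper limit = 2.4 × 20 × 16 × 400 / 1000 = 307.2 kN.
Edge bolt: l_c = 45 − 22/2 = 34 mm → 1.2 × 34 × 16 × 400 / 1000 = 261.1 → r_n = 261.1 kN.
Interior bolts: l_c = 55 − 22 = 33 mm → 1.2 × 33 × 16 × 400 / 1000 = 253.4 → r_n = 253.4 kN.
R_n = 1 × 261.1 + 2 × 253.4 = 768 kN.
Design strength φR_n = 0.75 × 768 = 576 kN.

576 kN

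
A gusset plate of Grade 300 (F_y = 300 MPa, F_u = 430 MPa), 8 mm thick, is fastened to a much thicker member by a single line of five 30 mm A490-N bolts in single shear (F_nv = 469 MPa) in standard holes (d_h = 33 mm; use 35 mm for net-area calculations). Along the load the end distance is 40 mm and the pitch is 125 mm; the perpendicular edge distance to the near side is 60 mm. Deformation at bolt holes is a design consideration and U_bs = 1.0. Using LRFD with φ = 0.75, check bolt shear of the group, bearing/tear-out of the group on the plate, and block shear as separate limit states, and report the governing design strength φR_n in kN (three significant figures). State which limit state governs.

693 kN (block shear governs)

Bolt shear: A_b = π·30²/4 = 706.9 mm²; R_n = 469 × 706.9 × 5 × 1 / 1000 = 1658 kN → 0.75 × 1658 = 1240 kN.
Bearing: edge l_c = 23.5, r_n = 97.01 kN; interior l_c = 92, r_n = 247.7 kN; R_n = 97.01 + 4·247.7 = 1088 kN → 816 kN.
Block shear: A_gv = 4320, A_nv = 3060, A_nt = 340 mm²; R_n = min(0.6F_uA_nv, 0.6F_yA_gv) + U_bs·F_u·A_nt = 923.8 kN → 693 kN.
Block shear governs: 693 kN.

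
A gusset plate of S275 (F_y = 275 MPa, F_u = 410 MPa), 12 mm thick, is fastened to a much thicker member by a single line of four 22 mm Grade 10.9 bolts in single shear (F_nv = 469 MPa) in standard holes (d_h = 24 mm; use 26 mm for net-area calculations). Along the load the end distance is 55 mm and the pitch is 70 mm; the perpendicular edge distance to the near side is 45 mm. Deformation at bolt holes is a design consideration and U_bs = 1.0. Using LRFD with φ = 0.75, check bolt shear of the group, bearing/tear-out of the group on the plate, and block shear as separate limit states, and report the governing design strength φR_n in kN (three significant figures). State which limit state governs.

503 kN (block shear governs)

Bolt shear: A_b = π·22²/4 = 380.1 mm²; R_n = 469 × 380.1 × 4 × 1 / 1000 = 713.1 kN → 0.75 × 713.1 = 535 kN.
Bearing: edge l_c = 43, r_n = 253.9 kN; interior l_c = 46, r_n = 259.8 kN; R_n = 253.9 + 3·259.8 = 1033 kN → 775 kN.
Block shear: A_gv = 3180, A_nv = 2088, A_nt = 384 mm²; R_n = min(0.6F_uA_nv, 0.6F_yA_gv) + U_bs·F_u·A_nt = 671.1 kN → 503 kN.
Block shear governs: 503 kN.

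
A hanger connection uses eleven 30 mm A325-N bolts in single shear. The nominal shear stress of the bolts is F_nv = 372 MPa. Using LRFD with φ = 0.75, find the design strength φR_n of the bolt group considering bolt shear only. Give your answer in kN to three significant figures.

A_b = π × 30² / 4 = 706.9 mm².
R_n = F_nv · A_b · n · n_s = 372 × 706.9 × 11 × 1 / 1000 = 2892 kN.
Design strength φR_n = 0.75 × 2892 = 2170 kN.

2170 kN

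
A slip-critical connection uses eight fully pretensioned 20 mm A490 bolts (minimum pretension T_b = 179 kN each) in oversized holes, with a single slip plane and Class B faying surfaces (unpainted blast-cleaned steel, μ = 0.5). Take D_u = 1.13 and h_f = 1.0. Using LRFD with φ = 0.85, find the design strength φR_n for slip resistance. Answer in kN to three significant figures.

R_n = μ · D_u · h_f · T_b · n_s · n_b = 0.5 × 1.13 × 1.0 × 179 × 1 × 8 = 809.1 kN.
Design strength φR_n = 0.85 × 809.1 = 688 kN.

688 kN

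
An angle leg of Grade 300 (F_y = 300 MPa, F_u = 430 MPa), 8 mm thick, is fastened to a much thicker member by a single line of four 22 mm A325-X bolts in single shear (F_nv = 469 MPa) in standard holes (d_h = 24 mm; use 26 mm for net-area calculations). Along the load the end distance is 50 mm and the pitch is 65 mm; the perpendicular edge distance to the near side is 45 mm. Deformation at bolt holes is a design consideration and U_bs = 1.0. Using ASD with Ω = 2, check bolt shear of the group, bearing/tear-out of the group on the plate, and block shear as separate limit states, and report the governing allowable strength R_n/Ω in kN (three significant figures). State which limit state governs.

214 kN (block shear governs)

Bolt shear: A_b = π·22²/4 = 380.1 mm²; R_n = 469 × 380.1 × 4 × 1 / 1000 = 713.1 kN → 713.1 / 2 = 357 kN.
Bearing: edge l_c = 38, r_n = 156.9 kN; interior l_c = 41, r_n = 169.2 kN; R_n = 156.9 + 3·169.2 = 664.6 kN → 332 kN.
Block shear: A_gv = 1960, A_nv = 1232, A_nt = 256 mm²; R_n = min(0.6F_uA_nv, 0.6F_yA_gv) + U_bs·F_u·A_nt = 427.9 kN → 214 kN.
Block shear governs: 214 kN.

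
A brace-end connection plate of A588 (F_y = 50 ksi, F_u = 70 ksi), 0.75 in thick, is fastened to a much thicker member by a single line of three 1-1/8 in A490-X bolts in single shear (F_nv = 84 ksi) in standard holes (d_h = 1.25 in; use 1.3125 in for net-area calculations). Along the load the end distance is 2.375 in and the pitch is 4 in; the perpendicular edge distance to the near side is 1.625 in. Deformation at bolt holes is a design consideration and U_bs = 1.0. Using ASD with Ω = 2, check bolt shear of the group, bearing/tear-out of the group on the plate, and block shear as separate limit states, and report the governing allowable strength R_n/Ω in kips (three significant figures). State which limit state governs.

Bolt shear: A_b = π·1.125²/4 = 0.994 in²; R_n = 84 × 0.994 × 3 × 1 = 250.5 kips → 250.5 / 2 = 125 kips.
Bearing: edge l_c = 1.75, r_n = 110.3 kips; interior l_c = 2.75, r_n = 141.8 kips; R_n = 110.3 + 2·141.8 = 393.8 kips → 197 kips.
Block shear: A_gv = 7.781, A_nv = 5.32, A_nt = 0.7266 in²; R_n = min(0.6F_uA_nv, 0.6F_yA_gv) + U_bs·F_u·A_nt = 274.3 kips → 137 kips.
Bolt shear governs: 125 kips.

125 kips (bolt shear governs)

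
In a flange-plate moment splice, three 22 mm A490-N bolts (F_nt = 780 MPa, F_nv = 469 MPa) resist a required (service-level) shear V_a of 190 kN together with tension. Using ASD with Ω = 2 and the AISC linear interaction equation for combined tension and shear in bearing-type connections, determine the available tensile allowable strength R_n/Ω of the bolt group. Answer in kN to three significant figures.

A_b = π·22²/4 = 380.1 mm²; f_rv = 190 × 1000 / (3 × 380.1) = 166.6 MPa.
F'_nt = 1.3 F_nt − (Ω F_nt / F_nv) f_rv = 1.3·780 − (2·780/469)·166.6 = 459.8 MPa, capped at F_nt → F'_nt = 459.8 MPa.
R_n = F'_nt · A_b · n = 459.8 × 380.1 × 3 / 1000 = 524.4 kN.
Allowable strength R_n/Ω = 524.4 / 2 = 262 kN.

262 kN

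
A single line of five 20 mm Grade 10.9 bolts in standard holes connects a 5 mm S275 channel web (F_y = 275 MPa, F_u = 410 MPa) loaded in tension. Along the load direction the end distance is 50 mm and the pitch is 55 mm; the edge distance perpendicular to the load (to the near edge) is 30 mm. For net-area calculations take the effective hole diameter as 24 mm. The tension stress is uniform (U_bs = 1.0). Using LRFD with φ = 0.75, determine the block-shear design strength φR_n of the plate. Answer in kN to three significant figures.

Shear plane L_v = 50 + 4·55 = 270 mm; A_gv = 270 × 5 = 1350 mm².
A_nv = (270 − 4.5·24) × 5 = 810 mm².
A_nt = (30 − 0.5·24) × 5 = 90 mm².
0.6 F_u A_nv = 199.3 kN; 0.6 F_y A_gv = 222.8 kN → shear rupture governs the shear term.
R_n = 199.3 + 1.0 × 410 × 90 / 1000 = 236.2 kN.
Design strength φR_n = 0.75 × 236.2 = 177 kN.

177 kN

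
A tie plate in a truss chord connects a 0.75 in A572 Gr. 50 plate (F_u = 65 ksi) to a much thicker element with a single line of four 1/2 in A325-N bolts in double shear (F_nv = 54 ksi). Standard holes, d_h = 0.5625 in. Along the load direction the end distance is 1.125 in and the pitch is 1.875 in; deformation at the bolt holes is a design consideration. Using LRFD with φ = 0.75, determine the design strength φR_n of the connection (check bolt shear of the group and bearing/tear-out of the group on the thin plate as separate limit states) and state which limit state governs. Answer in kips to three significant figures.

Bolt shear: A_b = π·0.5²/4 = 0.1963 in²; R_n = 54 × 0.1963 × 4 × 2 = 84.82 kips → 0.75 × 84.82 = 63.6 kips.
Bearing (1.2 l_c t F_u ≤ 2.4 d t F_u): upper limit = 2.4·0.5·0.75·65 = 58.5 kips.
  Edge l_c = 1.125 − 0.5625/2 = 0.8438 → r_n = 49.36 kips; interior l_c = 1.875 − 0.5625 = 1.312 → r_n = 58.5 kips.
  R_n,bearing = 1·49.36 + 3·58.5 = 224.9 kips → 0.75 × 224.9 = 169 kips.
Bolt shear governs: 63.6 kips.

63.6 kips (bolt shear governs)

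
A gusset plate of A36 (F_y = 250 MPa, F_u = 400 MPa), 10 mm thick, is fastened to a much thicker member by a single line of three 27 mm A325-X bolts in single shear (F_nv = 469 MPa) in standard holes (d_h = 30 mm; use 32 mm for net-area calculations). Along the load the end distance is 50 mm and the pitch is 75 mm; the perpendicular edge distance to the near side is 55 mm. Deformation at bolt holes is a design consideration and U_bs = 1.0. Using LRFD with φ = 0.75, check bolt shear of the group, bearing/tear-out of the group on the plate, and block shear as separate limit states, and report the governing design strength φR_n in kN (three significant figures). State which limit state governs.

333 kN (block shear governs)

Bolt shear: A_b = π·27²/4 = 572.6 mm²; R_n = 469 × 572.6 × 3 × 1 / 1000 = 805.6 kN → 0.75 × 805.6 = 604 kN.
Bearing: edge l_c = 35, r_n = 168 kN; interior l_c = 45, r_n = 216 kN; R_n = 168 + 2·216 = 600 kN → 450 kN.
Block shear: A_gv = 2000, A_nv = 1200, A_nt = 390 mm²; R_n = min(0.6F_uA_nv, 0.6F_yA_gv) + U_bs·F_u·A_nt = 444 kN → 333 kN.
Block shear governs: 333 kN.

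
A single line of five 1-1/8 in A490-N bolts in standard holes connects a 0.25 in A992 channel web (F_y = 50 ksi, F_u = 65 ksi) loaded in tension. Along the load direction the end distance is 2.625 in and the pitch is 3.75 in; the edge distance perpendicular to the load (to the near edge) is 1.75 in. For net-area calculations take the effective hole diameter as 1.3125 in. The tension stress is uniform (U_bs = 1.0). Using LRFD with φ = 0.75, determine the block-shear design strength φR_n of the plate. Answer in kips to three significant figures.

Shear plane L_v = 2.625 + 4·3.75 = 17.62 in; A_gv = 17.62 × 0.25 = 4.406 in².
A_nv = (17.62 − 4.5·1.3125) × 0.25 = 2.93 in².
A_nt = (1.75 − 0.5·1.3125) × 0.25 = 0.2734 in².
0.6 F_u A_nv = 114.3 kips; 0.6 F_y A_gv = 132.2 kips → shear rupture governs the shear term.
R_n = 114.3 + 1.0 × 65 × 0.2734 = 132 kips.
Design strength φR_n = 0.75 × 132 = 99 kips.

99 kips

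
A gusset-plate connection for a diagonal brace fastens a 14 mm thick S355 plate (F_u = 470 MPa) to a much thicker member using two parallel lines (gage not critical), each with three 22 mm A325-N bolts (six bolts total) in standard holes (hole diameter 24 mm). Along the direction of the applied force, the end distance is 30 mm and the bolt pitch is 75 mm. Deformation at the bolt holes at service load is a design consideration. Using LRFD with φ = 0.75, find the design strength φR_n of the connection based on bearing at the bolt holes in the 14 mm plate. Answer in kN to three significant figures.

1260 kN

Per bolt r_n = 1.2 l_c t F_u ≤ 2.4 d t F_u; upper limit = 2.4 × 22 × 14 × 470 / 1000 = 347.4 kN.
Edge bolt: l_c = 30 − 24/2 = 18 mm → 1.2 × 18 × 14 × 470 / 1000 = 142.1 → r_n = 142.1 kN.
Interior bolts: l_c = 75 − 24 = 51 mm → 1.2 × 51 × 14 × 470 / 1000 = 402.7 → r_n = 347.4 kN.
R_n = 2 × 142.1 + 4 × 347.4 = 1674 kN.
Design strength φR_n = 0.75 × 1674 = 1260 kN.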